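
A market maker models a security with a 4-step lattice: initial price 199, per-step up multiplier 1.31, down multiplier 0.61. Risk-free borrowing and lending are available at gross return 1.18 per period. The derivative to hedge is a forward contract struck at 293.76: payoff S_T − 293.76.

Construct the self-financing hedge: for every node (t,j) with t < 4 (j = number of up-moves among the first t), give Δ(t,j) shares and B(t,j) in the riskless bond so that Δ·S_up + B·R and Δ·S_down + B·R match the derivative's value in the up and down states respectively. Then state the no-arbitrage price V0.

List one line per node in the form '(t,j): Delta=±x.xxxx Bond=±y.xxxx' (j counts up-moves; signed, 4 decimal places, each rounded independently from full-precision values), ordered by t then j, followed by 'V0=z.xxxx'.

(0,0): Delta=1.0000 Bond=-151.5181
(1,0): Delta=1.0000 Bond=-178.7914
(1,1): Delta=1.0000 Bond=-178.7914
(2,0): Delta=1.0000 Bond=-210.9739
(2,1): Delta=1.0000 Bond=-210.9739
(2,2): Delta=1.0000 Bond=-210.9739
(3,0): Delta=1.0000 Bond=-248.9492
(3,1): Delta=1.0000 Bond=-248.9492
(3,2): Delta=1.0000 Bond=-248.9492
(3,3): Delta=1.0000 Bond=-248.9492
V0=47.4819

No-arbitrage ⇒ martingale measure with p* = (R−d)/(u−d) = 0.8143.
Terminal values V(4,·): V(4,0)=-266.2068, V(4,1)=-234.5883, V(4,2)=-166.6864, V(4,3)=-20.8642, V(4,4)=292.2948
  t=3,j=0: stock 45.1692 → up 59.1717 (V=-234.5883), down 27.5532 (V=-266.2068). Price -203.7799; hedge Δ=1.0000, bond B=-248.9492.
  t=3,j=1: stock 97.0027 → up 127.0736 (V=-166.6864), down 59.1717 (V=-234.5883). Price -151.9464; hedge Δ=1.0000, bond B=-248.9492.
  t=3,j=2: stock 208.3174 → up 272.8958 (V=-20.8642), down 127.0736 (V=-166.6864). Price -40.6318; hedge Δ=1.0000, bond B=-248.9492.
  t=3,j=3: stock 447.3701 → up 586.0548 (V=292.2948), down 272.8958 (V=-20.8642). Price 198.4210; hedge Δ=1.0000, bond B=-248.9492.
  t=2,j=0: stock 74.0479 → up 97.0027 (V=-151.9464), down 45.1692 (V=-203.7799). Price -136.9260; hedge Δ=1.0000, bond B=-210.9739.
  t=2,j=1: stock 159.0209 → up 208.3174 (V=-40.6318), down 97.0027 (V=-151.9464). Price -51.9530; hedge Δ=1.0000, bond B=-210.9739.
  t=2,j=2: stock 341.5039 → up 447.3701 (V=198.4210), down 208.3174 (V=-40.6318). Price 130.5300; hedge Δ=1.0000, bond B=-210.9739.
  t=1,j=0: stock 121.3900 → up 159.0209 (V=-51.9530), down 74.0479 (V=-136.9260). Price -57.4014; hedge Δ=1.0000, bond B=-178.7914.
  t=1,j=1: stock 260.6900 → up 341.5039 (V=130.5300), down 159.0209 (V=-51.9530). Price 81.8986; hedge Δ=1.0000, bond B=-178.7914.
  t=0,j=0: stock 199.0000 → up 260.6900 (V=81.8986), down 121.3900 (V=-57.4014). Price 47.4819; hedge Δ=1.0000, bond B=-151.5181.
The time-0 hedge costs 47.4819, which is the no-arbitrage price.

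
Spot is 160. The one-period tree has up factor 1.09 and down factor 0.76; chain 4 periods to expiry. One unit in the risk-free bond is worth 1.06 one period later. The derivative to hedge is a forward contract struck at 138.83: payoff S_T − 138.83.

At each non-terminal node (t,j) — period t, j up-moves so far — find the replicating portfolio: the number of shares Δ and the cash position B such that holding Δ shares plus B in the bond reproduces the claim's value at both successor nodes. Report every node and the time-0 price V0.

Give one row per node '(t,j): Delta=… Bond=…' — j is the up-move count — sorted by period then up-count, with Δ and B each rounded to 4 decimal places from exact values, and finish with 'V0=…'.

(0,0): Delta=1.0000 Bond=-109.9664
(1,0): Delta=1.0000 Bond=-116.5643
(1,1): Delta=1.0000 Bond=-116.5643
(2,0): Delta=1.0000 Bond=-123.5582
(2,1): Delta=1.0000 Bond=-123.5582
(2,2): Delta=1.0000 Bond=-123.5582
(3,0): Delta=1.0000 Bond=-130.9717
(3,1): Delta=1.0000 Bond=-130.9717
(3,2): Delta=1.0000 Bond=-130.9717
(3,3): Delta=1.0000 Bond=-130.9717
V0=50.0336

No-arbitrage ⇒ martingale measure with p* = (R−d)/(u−d) = 0.9091.
Payoff layer (t=4): V(4,0)=-85.4505, V(4,1)=-62.2726, V(4,2)=-29.0306, V(4,3)=18.6455, V(4,4)=87.0231
  t=3,j=0: stock 70.2362 → up 76.5574 (V=-62.2726), down 53.3795 (V=-85.4505). Price -60.7355; hedge Δ=1.0000, bond B=-130.9717.
  t=3,j=1: stock 100.7334 → up 109.7994 (V=-29.0306), down 76.5574 (V=-62.2726). Price -30.2383; hedge Δ=1.0000, bond B=-130.9717.
  t=3,j=2: stock 144.4730 → up 157.4755 (V=18.6455), down 109.7994 (V=-29.0306). Price 13.5013; hedge Δ=1.0000, bond B=-130.9717.
  t=3,j=3: stock 207.2046 → up 225.8531 (V=87.0231), down 157.4755 (V=18.6455). Price 76.2329; hedge Δ=1.0000, bond B=-130.9717.
  t=2,j=0: stock 92.4160 → up 100.7334 (V=-30.2383), down 70.2362 (V=-60.7355). Price -31.1422; hedge Δ=1.0000, bond B=-123.5582.
  t=2,j=1: stock 132.5440 → up 144.4730 (V=13.5013), down 100.7334 (V=-30.2383). Price 8.9858; hedge Δ=1.0000, bond B=-123.5582.
  t=2,j=2: stock 190.0960 → up 207.2046 (V=76.2329), down 144.4730 (V=13.5013). Price 66.5378; hedge Δ=1.0000, bond B=-123.5582.
  t=1,j=0: stock 121.6000 → up 132.5440 (V=8.9858), down 92.4160 (V=-31.1422). Price 5.0357; hedge Δ=1.0000, bond B=-116.5643.
  t=1,j=1: stock 174.4000 → up 190.0960 (V=66.5378), down 132.5440 (V=8.9858). Price 57.8357; hedge Δ=1.0000, bond B=-116.5643.
  t=0,j=0: stock 160.0000 → up 174.4000 (V=57.8357), down 121.6000 (V=5.0357). Price 50.0336; hedge Δ=1.0000, bond B=-109.9664.
Each (Δ,B) replicates both successor values, so the strategy is self-financing and V0 is arbitrage-free.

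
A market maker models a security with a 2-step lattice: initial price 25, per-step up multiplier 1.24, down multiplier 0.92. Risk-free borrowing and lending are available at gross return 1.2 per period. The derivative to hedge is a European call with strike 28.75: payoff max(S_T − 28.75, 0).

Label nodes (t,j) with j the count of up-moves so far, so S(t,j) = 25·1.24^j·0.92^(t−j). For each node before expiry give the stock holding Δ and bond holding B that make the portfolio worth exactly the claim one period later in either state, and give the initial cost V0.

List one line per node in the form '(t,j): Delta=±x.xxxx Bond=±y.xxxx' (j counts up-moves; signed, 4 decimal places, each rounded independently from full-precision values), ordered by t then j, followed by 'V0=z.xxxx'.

(0,0): Delta=0.8832 Bond=-16.9281
(1,0): Delta=0.0000 Bond=0.0000
(1,1): Delta=0.9768 Bond=-23.2156
V0=5.1520

No-arbitrage ⇒ martingale measure with p* = (R−d)/(u−d) = 0.8750.
Terminal values V(2,·): V(2,0)=0.0000, V(2,1)=0.0000, V(2,2)=9.6900
Node (1,0) S=23.0000: V=(p*·0.0000+(1−p*)·0.0000)/1.2=0.0000; Δ=(0.0000−0.0000)/(28.5200−21.1600)=0.0000; B=V−Δ·S=0.0000
Node (1,1) S=31.0000: V=(p*·9.6900+(1−p*)·0.0000)/1.2=7.0656; Δ=(9.6900−0.0000)/(38.4400−28.5200)=0.9768; B=V−Δ·S=-23.2156
Node (0,0) S=25.0000: V=(p*·7.0656+(1−p*)·0.0000)/1.2=5.1520; Δ=(7.0656−0.0000)/(31.0000−23.0000)=0.8832; B=V−Δ·S=-16.9281
Self-financing check: at every node Δ·S+B equals the discounted successor values.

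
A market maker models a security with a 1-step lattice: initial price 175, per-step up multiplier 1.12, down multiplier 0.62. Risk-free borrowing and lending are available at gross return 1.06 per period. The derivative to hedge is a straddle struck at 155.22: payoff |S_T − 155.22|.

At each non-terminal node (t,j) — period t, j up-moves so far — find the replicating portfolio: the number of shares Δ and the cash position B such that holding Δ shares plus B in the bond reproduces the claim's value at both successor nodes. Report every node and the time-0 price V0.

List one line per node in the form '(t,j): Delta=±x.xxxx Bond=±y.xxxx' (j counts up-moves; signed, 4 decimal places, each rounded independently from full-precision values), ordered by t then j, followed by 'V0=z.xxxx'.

Under the risk-neutral measure, an up-move has probability p* = (R−d)/(u−d) = 0.8800 and values discount at R = 1.06.
Terminal payoffs: V(1,0)=46.7200, V(1,1)=40.7800
  t=0,j=0: stock 175.0000 → up 196.0000 (V=40.7800), down 108.5000 (V=46.7200). Price 39.1442; hedge Δ=-0.0679, bond B=51.0242.
The time-0 hedge costs 39.1442, which is the no-arbitrage price.

(0,0): Delta=-0.0679 Bond=51.0242
V0=39.1442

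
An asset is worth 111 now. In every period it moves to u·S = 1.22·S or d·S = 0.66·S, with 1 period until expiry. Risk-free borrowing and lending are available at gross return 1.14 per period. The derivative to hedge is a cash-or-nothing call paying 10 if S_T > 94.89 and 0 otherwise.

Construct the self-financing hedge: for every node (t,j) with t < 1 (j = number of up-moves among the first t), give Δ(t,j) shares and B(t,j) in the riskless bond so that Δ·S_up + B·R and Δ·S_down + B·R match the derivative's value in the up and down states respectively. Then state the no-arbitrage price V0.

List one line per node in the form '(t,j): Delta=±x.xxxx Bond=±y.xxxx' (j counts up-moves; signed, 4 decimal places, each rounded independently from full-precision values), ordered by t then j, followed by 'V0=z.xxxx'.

No-arbitrage ⇒ martingale measure with p* = (R−d)/(u−d) = 0.8571.
Terminal payoffs: V(1,0)=0.0000, V(1,1)=10.0000
(0,0): S=111.0000. Δ = (V_up−V_dn)/(S_up−S_dn) = (10.0000−0.0000)/(135.4200−73.2600) = 0.1609. V = [p*·10.0000 + (1−p*)·0.0000]/1.14 = 7.5188. B = V − Δ·S = -10.3383.
Root portfolio cost Δ·111+B reproduces V0=7.5188.

(0,0): Delta=0.1609 Bond=-10.3383
V0=7.5188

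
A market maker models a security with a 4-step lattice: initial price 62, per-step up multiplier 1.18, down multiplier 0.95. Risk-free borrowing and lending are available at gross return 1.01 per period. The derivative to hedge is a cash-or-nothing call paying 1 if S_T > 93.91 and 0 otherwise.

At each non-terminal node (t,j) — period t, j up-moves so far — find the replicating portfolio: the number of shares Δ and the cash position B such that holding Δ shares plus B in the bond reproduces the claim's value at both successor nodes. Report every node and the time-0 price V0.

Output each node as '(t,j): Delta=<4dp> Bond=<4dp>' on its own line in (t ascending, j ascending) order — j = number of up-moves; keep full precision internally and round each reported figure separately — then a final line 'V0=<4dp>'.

(0,0): Delta=0.0103 Bond=-0.5819
(1,0): Delta=0.0049 Bond=-0.2728
(1,1): Delta=0.0225 Bond=-1.4799
(2,0): Delta=0.0000 Bond=0.0000
(2,1): Delta=0.0162 Bond=-1.0563
(2,2): Delta=0.0369 Bond=-2.7370
(3,0): Delta=0.0000 Bond=0.0000
(3,1): Delta=0.0000 Bond=0.0000
(3,2): Delta=0.0530 Bond=-4.0895
(3,3): Delta=0.0000 Bond=0.9901
V0=0.0549

Risk-neutral probability p* = (R−d)/(u−d) = (1.01−0.95)/(1.18−0.95) = 0.2609.
At expiry t=4: V(4,0)=0.0000, V(4,1)=0.0000, V(4,2)=0.0000, V(4,3)=1.0000, V(4,4)=1.0000
  t=3,j=0: stock 53.1572 → up 62.7256 (V=0.0000), down 50.4994 (V=0.0000). Price 0.0000; hedge Δ=0.0000, bond B=0.0000.
  t=3,j=1: stock 66.0269 → up 77.9117 (V=0.0000), down 62.7256 (V=0.0000). Price 0.0000; hedge Δ=0.0000, bond B=0.0000.
  t=3,j=2: stock 82.0124 → up 96.7746 (V=1.0000), down 77.9117 (V=0.0000). Price 0.2583; hedge Δ=0.0530, bond B=-4.0895.
  t=3,j=3: stock 101.8680 → up 120.2042 (V=1.0000), down 96.7746 (V=1.0000). Price 0.9901; hedge Δ=0.0000, bond B=0.9901.
  t=2,j=0: stock 55.9550 → up 66.0269 (V=0.0000), down 53.1572 (V=0.0000). Price 0.0000; hedge Δ=0.0000, bond B=0.0000.
  t=2,j=1: stock 69.5020 → up 82.0124 (V=0.2583), down 66.0269 (V=0.0000). Price 0.0667; hedge Δ=0.0162, bond B=-1.0563.
  t=2,j=2: stock 86.3288 → up 101.8680 (V=0.9901), down 82.0124 (V=0.2583). Price 0.4447; hedge Δ=0.0369, bond B=-2.7370.
  t=1,j=0: stock 58.9000 → up 69.5020 (V=0.0667), down 55.9550 (V=0.0000). Price 0.0172; hedge Δ=0.0049, bond B=-0.2728.
  t=1,j=1: stock 73.1600 → up 86.3288 (V=0.4447), down 69.5020 (V=0.0667). Price 0.1637; hedge Δ=0.0225, bond B=-1.4799.
  t=0,j=0: stock 62.0000 → up 73.1600 (V=0.1637), down 58.9000 (V=0.0172). Price 0.0549; hedge Δ=0.0103, bond B=-0.5819.
Root portfolio cost Δ·62+B reproduces V0=0.0549.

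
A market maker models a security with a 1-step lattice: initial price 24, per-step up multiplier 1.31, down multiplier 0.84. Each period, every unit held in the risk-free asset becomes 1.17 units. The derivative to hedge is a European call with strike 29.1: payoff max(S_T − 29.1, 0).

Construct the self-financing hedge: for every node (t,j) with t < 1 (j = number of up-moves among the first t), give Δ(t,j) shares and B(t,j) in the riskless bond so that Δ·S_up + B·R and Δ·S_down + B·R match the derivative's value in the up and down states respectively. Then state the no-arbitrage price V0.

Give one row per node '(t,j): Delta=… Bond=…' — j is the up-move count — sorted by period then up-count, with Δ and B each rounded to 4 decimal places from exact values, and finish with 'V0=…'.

(0,0): Delta=0.2074 Bond=-3.5745
V0=1.4043

Risk-neutral probability p* = (R−d)/(u−d) = (1.17−0.84)/(1.31−0.84) = 0.7021.
Terminal values V(1,·): V(1,0)=0.0000, V(1,1)=2.3400
  t=0,j=0: stock 24.0000 → up 31.4400 (V=2.3400), down 20.1600 (V=0.0000). Price 1.4043; hedge Δ=0.2074, bond B=-3.5745.
Each (Δ,B) replicates both successor values, so the strategy is self-financing and V0 is arbitrage-free.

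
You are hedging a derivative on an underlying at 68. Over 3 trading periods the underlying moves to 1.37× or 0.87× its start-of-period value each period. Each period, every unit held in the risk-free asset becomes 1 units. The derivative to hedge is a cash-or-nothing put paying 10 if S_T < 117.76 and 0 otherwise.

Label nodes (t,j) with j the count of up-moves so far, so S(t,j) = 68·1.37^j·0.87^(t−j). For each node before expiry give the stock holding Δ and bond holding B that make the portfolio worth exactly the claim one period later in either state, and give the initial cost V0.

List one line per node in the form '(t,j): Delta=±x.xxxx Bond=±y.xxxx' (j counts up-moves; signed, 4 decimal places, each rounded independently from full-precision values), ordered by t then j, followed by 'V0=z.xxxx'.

(0,0): Delta=-0.0199 Bond=11.1762
(1,0): Delta=0.0000 Bond=10.0000
(1,1): Delta=-0.0558 Bond=14.5240
(2,0): Delta=0.0000 Bond=10.0000
(2,1): Delta=0.0000 Bond=10.0000
(2,2): Delta=-0.1567 Bond=27.4000
V0=9.8242

Since d<R<u, set p* = (R−d)/(u−d) = 0.2600; price each node as the discounted p*-expectation of its children.
Payoff layer (t=3): V(3,0)=10.0000, V(3,1)=10.0000, V(3,2)=10.0000, V(3,3)=0.0000
(2,0): S=51.4692. Δ = (V_up−V_dn)/(S_up−S_dn) = (10.0000−10.0000)/(70.5128−44.7782) = 0.0000. V = [p*·10.0000 + (1−p*)·10.0000]/1 = 10.0000. B = V − Δ·S = 10.0000.
(2,1): S=81.0492. Δ = (V_up−V_dn)/(S_up−S_dn) = (10.0000−10.0000)/(111.0374−70.5128) = 0.0000. V = [p*·10.0000 + (1−p*)·10.0000]/1 = 10.0000. B = V − Δ·S = 10.0000.
(2,2): S=127.6292. Δ = (V_up−V_dn)/(S_up−S_dn) = (0.0000−10.0000)/(174.8520−111.0374) = -0.1567. V = [p*·0.0000 + (1−p*)·10.0000]/1 = 7.4000. B = V − Δ·S = 27.4000.
(1,0): S=59.1600. Δ = (V_up−V_dn)/(S_up−S_dn) = (10.0000−10.0000)/(81.0492−51.4692) = 0.0000. V = [p*·10.0000 + (1−p*)·10.0000]/1 = 10.0000. B = V − Δ·S = 10.0000.
(1,1): S=93.1600. Δ = (V_up−V_dn)/(S_up−S_dn) = (7.4000−10.0000)/(127.6292−81.0492) = -0.0558. V = [p*·7.4000 + (1−p*)·10.0000]/1 = 9.3240. B = V − Δ·S = 14.5240.
(0,0): S=68.0000. Δ = (V_up−V_dn)/(S_up−S_dn) = (9.3240−10.0000)/(93.1600−59.1600) = -0.0199. V = [p*·9.3240 + (1−p*)·10.0000]/1 = 9.8242. B = V − Δ·S = 11.1762.
The time-0 hedge costs 9.8242, which is the no-arbitrage price.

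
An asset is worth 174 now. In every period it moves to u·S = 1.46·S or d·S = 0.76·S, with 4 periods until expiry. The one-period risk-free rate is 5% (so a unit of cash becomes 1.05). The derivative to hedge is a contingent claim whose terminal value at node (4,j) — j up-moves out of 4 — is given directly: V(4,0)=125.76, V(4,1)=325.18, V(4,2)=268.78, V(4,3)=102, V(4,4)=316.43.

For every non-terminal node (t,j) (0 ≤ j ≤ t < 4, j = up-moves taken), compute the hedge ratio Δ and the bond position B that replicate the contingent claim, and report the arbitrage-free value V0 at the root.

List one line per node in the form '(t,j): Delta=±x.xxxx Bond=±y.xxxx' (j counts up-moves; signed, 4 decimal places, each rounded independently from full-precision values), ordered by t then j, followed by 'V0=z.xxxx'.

(0,0): Delta=-0.1350 Bond=224.5071
(1,0): Delta=0.1217 Bond=201.7970
(1,1): Delta=-0.3238 Bond=283.7103
(2,0): Delta=1.2649 Bond=96.9891
(2,1): Delta=-0.7197 Bond=374.3284
(2,2): Delta=-0.0325 Bond=189.8360
(3,0): Delta=3.7298 Bond=-86.4316
(3,1): Delta=-0.5491 Bond=368.0136
(3,2): Delta=-0.8452 Bond=428.4337
(3,3): Delta=0.5657 Bond=-124.5807
V0=201.0256

No-arbitrage ⇒ martingale measure with p* = (R−d)/(u−d) = 0.4143.
Terminal values V(4,·): V(4,0)=125.7600, V(4,1)=325.1800, V(4,2)=268.7800, V(4,3)=102.0000, V(4,4)=316.4300
(3,0): S=76.3818. Δ = (V_up−V_dn)/(S_up−S_dn) = (325.1800−125.7600)/(111.5175−58.0502) = 3.7298. V = [p*·325.1800 + (1−p*)·125.7600]/1.05 = 198.4541. B = V − Δ·S = -86.4316.
(3,1): S=146.7335. Δ = (V_up−V_dn)/(S_up−S_dn) = (268.7800−325.1800)/(214.2309−111.5175) = -0.5491. V = [p*·268.7800 + (1−p*)·325.1800]/1.05 = 287.4422. B = V − Δ·S = 368.0136.
(3,2): S=281.8828. Δ = (V_up−V_dn)/(S_up−S_dn) = (102.0000−268.7800)/(411.5489−214.2309) = -0.8452. V = [p*·102.0000 + (1−p*)·268.7800]/1.05 = 190.1766. B = V − Δ·S = 428.4337.
(3,3): S=541.5117. Δ = (V_up−V_dn)/(S_up−S_dn) = (316.4300−102.0000)/(790.6070−411.5489) = 0.5657. V = [p*·316.4300 + (1−p*)·102.0000]/1.05 = 181.7479. B = V − Δ·S = -124.5807.
(2,0): S=100.5024. Δ = (V_up−V_dn)/(S_up−S_dn) = (287.4422−198.4541)/(146.7335−76.3818) = 1.2649. V = [p*·287.4422 + (1−p*)·198.4541]/1.05 = 224.1149. B = V − Δ·S = 96.9891.
(2,1): S=193.0704. Δ = (V_up−V_dn)/(S_up−S_dn) = (190.1766−287.4422)/(281.8828−146.7335) = -0.7197. V = [p*·190.1766 + (1−p*)·287.4422]/1.05 = 235.3776. B = V − Δ·S = 374.3284.
(2,2): S=370.8984. Δ = (V_up−V_dn)/(S_up−S_dn) = (181.7479−190.1766)/(541.5117−281.8828) = -0.0325. V = [p*·181.7479 + (1−p*)·190.1766]/1.05 = 177.7950. B = V − Δ·S = 189.8360.
(1,0): S=132.2400. Δ = (V_up−V_dn)/(S_up−S_dn) = (235.3776−224.1149)/(193.0704−100.5024) = 0.1217. V = [p*·235.3776 + (1−p*)·224.1149]/1.05 = 217.8865. B = V − Δ·S = 201.7970.
(1,1): S=254.0400. Δ = (V_up−V_dn)/(S_up−S_dn) = (177.7950−235.3776)/(370.8984−193.0704) = -0.3238. V = [p*·177.7950 + (1−p*)·235.3776]/1.05 = 201.4494. B = V − Δ·S = 283.7103.
(0,0): S=174.0000. Δ = (V_up−V_dn)/(S_up−S_dn) = (201.4494−217.8865)/(254.0400−132.2400) = -0.1350. V = [p*·201.4494 + (1−p*)·217.8865]/1.05 = 201.0256. B = V − Δ·S = 224.5071.
Self-financing check: at every node Δ·S+B equals the discounted successor values.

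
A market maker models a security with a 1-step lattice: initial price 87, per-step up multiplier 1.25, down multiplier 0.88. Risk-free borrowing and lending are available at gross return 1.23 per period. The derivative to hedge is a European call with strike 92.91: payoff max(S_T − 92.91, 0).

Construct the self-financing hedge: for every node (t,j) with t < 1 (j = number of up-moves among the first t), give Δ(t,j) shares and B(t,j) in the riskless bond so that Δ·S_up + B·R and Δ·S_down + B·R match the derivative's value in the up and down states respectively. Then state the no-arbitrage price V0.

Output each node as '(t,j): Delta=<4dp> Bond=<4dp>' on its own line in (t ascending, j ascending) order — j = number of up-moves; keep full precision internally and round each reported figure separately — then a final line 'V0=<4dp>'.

No-arbitrage ⇒ martingale measure with p* = (R−d)/(u−d) = 0.9459.
Terminal values V(1,·): V(1,0)=0.0000, V(1,1)=15.8400
Node (0,0) S=87.0000: V=(p*·15.8400+(1−p*)·0.0000)/1.23=12.1819; Δ=(15.8400−0.0000)/(108.7500−76.5600)=0.4921; B=V−Δ·S=-30.6289
Check: Δ(0,0)·S0 + B(0,0) = 12.1819 = V0.

(0,0): Delta=0.4921 Bond=-30.6289
V0=12.1819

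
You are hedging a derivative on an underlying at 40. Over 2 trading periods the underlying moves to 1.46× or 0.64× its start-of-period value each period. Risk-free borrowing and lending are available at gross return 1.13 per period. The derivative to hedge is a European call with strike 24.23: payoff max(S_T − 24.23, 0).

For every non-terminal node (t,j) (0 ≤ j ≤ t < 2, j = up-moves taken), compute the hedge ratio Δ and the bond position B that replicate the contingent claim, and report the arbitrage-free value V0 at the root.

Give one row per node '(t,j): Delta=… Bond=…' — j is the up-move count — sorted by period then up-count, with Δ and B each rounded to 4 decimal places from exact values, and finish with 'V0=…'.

(0,0): Delta=0.9148 Bond=-14.5728
(1,0): Delta=0.6262 Bond=-9.0799
(1,1): Delta=1.0000 Bond=-21.4425
V0=22.0195

No-arbitrage ⇒ martingale measure with p* = (R−d)/(u−d) = 0.5976.
At expiry t=2: V(2,0)=0.0000, V(2,1)=13.1460, V(2,2)=61.0340
(1,0): S=25.6000. Δ = (V_up−V_dn)/(S_up−S_dn) = (13.1460−0.0000)/(37.3760−16.3840) = 0.6262. V = [p*·13.1460 + (1−p*)·0.0000]/1.13 = 6.9518. B = V − Δ·S = -9.0799.
(1,1): S=58.4000. Δ = (V_up−V_dn)/(S_up−S_dn) = (61.0340−13.1460)/(85.2640−37.3760) = 1.0000. V = [p*·61.0340 + (1−p*)·13.1460]/1.13 = 36.9575. B = V − Δ·S = -21.4425.
(0,0): S=40.0000. Δ = (V_up−V_dn)/(S_up−S_dn) = (36.9575−6.9518)/(58.4000−25.6000) = 0.9148. V = [p*·36.9575 + (1−p*)·6.9518]/1.13 = 22.0195. B = V − Δ·S = -14.5728.
Root portfolio cost Δ·40+B reproduces V0=22.0195.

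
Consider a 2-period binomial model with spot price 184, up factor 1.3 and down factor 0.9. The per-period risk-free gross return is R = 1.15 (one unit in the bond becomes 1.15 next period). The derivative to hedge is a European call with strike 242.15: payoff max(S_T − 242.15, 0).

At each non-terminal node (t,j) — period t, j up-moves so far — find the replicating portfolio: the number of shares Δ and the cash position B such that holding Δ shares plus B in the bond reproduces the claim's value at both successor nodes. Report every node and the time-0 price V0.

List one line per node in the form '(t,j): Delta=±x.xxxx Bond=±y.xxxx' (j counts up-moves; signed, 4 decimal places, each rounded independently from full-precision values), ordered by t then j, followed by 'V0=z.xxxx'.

Under the risk-neutral measure, an up-move has probability p* = (R−d)/(u−d) = 0.6250 and values discount at R = 1.15.
Terminal payoffs: V(2,0)=0.0000, V(2,1)=0.0000, V(2,2)=68.8100
(1,0): S=165.6000. Δ = (V_up−V_dn)/(S_up−S_dn) = (0.0000−0.0000)/(215.2800−149.0400) = 0.0000. V = [p*·0.0000 + (1−p*)·0.0000]/1.15 = 0.0000. B = V − Δ·S = 0.0000.
(1,1): S=239.2000. Δ = (V_up−V_dn)/(S_up−S_dn) = (68.8100−0.0000)/(310.9600−215.2800) = 0.7192. V = [p*·68.8100 + (1−p*)·0.0000]/1.15 = 37.3967. B = V − Δ·S = -134.6283.
(0,0): S=184.0000. Δ = (V_up−V_dn)/(S_up−S_dn) = (37.3967−0.0000)/(239.2000−165.6000) = 0.5081. V = [p*·37.3967 + (1−p*)·0.0000]/1.15 = 20.3243. B = V − Δ·S = -73.1675.
Each (Δ,B) replicates both successor values, so the strategy is self-financing and V0 is arbitrage-free.

(0,0): Delta=0.5081 Bond=-73.1675
(1,0): Delta=0.0000 Bond=0.0000
(1,1): Delta=0.7192 Bond=-134.6283
V0=20.3243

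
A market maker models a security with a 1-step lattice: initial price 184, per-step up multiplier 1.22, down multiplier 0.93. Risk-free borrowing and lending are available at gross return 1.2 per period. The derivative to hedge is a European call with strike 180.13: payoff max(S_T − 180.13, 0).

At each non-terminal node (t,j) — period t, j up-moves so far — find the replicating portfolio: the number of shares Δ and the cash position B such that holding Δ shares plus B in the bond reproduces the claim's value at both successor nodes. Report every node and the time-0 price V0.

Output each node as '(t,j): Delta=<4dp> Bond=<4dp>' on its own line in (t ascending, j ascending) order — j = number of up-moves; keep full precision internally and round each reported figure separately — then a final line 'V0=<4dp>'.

Risk-neutral probability p* = (R−d)/(u−d) = (1.2−0.93)/(1.22−0.93) = 0.9310.
Terminal payoffs: V(1,0)=0.0000, V(1,1)=44.3500
Node (0,0) S=184.0000: V=(p*·44.3500+(1−p*)·0.0000)/1.2=34.4095; Δ=(44.3500−0.0000)/(224.4800−171.1200)=0.8311; B=V−Δ·S=-118.5216
Each (Δ,B) replicates both successor values, so the strategy is self-financing and V0 is arbitrage-free.

(0,0): Delta=0.8311 Bond=-118.5216
V0=34.4095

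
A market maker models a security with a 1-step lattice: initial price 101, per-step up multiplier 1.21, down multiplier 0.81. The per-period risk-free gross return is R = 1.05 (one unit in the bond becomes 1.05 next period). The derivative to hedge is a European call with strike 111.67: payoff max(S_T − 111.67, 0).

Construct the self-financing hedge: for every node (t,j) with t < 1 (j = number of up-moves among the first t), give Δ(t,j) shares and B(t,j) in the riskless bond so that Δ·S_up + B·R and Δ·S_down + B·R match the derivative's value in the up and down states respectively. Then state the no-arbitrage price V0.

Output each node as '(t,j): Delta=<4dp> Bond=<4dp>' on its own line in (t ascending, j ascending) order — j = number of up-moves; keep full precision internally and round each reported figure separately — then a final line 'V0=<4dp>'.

No-arbitrage ⇒ martingale measure with p* = (R−d)/(u−d) = 0.6000.
Terminal values V(1,·): V(1,0)=0.0000, V(1,1)=10.5400
Node (0,0) S=101.0000: V=(p*·10.5400+(1−p*)·0.0000)/1.05=6.0229; Δ=(10.5400−0.0000)/(122.2100−81.8100)=0.2609; B=V−Δ·S=-20.3271
The time-0 hedge costs 6.0229, which is the no-arbitrage price.

(0,0): Delta=0.2609 Bond=-20.3271
V0=6.0229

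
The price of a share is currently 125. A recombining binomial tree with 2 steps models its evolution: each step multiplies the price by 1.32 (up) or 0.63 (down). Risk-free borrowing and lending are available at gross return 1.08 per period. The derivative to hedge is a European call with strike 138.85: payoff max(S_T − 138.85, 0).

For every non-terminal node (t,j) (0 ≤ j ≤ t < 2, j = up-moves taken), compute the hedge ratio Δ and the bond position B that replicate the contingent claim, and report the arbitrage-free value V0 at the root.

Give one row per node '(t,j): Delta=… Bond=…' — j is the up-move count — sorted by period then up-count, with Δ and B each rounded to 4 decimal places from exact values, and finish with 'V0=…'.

(0,0): Delta=0.5528 Bond=-40.3051
(1,0): Delta=0.0000 Bond=0.0000
(1,1): Delta=0.6935 Bond=-66.7452
V0=28.7893

Since d<R<u, set p* = (R−d)/(u−d) = 0.6522; price each node as the discounted p*-expectation of its children.
Payoff layer (t=2): V(2,0)=0.0000, V(2,1)=0.0000, V(2,2)=78.9500
  t=1,j=0: stock 78.7500 → up 103.9500 (V=0.0000), down 49.6125 (V=0.0000). Price 0.0000; hedge Δ=0.0000, bond B=0.0000.
  t=1,j=1: stock 165.0000 → up 217.8000 (V=78.9500), down 103.9500 (V=0.0000). Price 47.6751; hedge Δ=0.6935, bond B=-66.7452.
  t=0,j=0: stock 125.0000 → up 165.0000 (V=47.6751), down 78.7500 (V=0.0000). Price 28.7893; hedge Δ=0.5528, bond B=-40.3051.
Check: Δ(0,0)·S0 + B(0,0) = 28.7893 = V0.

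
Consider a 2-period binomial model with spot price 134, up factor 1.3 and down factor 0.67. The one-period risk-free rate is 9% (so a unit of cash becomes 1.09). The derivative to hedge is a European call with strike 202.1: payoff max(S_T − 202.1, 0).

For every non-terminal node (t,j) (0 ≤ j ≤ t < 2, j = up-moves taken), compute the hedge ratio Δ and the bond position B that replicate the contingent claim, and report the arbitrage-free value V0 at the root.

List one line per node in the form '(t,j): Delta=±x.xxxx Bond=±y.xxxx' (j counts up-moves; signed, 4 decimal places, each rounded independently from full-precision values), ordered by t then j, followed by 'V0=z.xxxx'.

Since d<R<u, set p* = (R−d)/(u−d) = 0.6667; price each node as the discounted p*-expectation of its children.
Terminal payoffs: V(2,0)=0.0000, V(2,1)=0.0000, V(2,2)=24.3600
Node (1,0) S=89.7800: V=(p*·0.0000+(1−p*)·0.0000)/1.09=0.0000; Δ=(0.0000−0.0000)/(116.7140−60.1526)=0.0000; B=V−Δ·S=0.0000
Node (1,1) S=174.2000: V=(p*·24.3600+(1−p*)·0.0000)/1.09=14.8991; Δ=(24.3600−0.0000)/(226.4600−116.7140)=0.2220; B=V−Δ·S=-23.7676
Node (0,0) S=134.0000: V=(p*·14.8991+(1−p*)·0.0000)/1.09=9.1126; Δ=(14.8991−0.0000)/(174.2000−89.7800)=0.1765; B=V−Δ·S=-14.5367
Root portfolio cost Δ·134+B reproduces V0=9.1126.

(0,0): Delta=0.1765 Bond=-14.5367
(1,0): Delta=0.0000 Bond=0.0000
(1,1): Delta=0.2220 Bond=-23.7676
V0=9.1126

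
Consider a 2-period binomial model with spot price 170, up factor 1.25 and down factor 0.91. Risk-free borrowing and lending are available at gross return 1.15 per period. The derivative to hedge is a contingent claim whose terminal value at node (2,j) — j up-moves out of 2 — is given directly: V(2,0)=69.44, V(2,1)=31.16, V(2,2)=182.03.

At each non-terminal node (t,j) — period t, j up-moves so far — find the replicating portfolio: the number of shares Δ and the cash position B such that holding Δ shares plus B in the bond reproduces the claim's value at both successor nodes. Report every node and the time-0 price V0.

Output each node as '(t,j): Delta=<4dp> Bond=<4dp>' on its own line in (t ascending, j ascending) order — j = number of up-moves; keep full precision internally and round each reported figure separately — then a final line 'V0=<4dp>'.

(0,0): Delta=1.4328 Bond=-160.6669
(1,0): Delta=-0.7278 Bond=149.4742
(1,1): Delta=2.0882 Bond=-324.0340
V0=82.9077

No-arbitrage ⇒ martingale measure with p* = (R−d)/(u−d) = 0.7059.
Terminal payoffs: V(2,0)=69.4400, V(2,1)=31.1600, V(2,2)=182.0300
Node (1,0) S=154.7000: V=(p*·31.1600+(1−p*)·69.4400)/1.15=36.8859; Δ=(31.1600−69.4400)/(193.3750−140.7770)=-0.7278; B=V−Δ·S=149.4742
Node (1,1) S=212.5000: V=(p*·182.0300+(1−p*)·31.1600)/1.15=119.7013; Δ=(182.0300−31.1600)/(265.6250−193.3750)=2.0882; B=V−Δ·S=-324.0340
Node (0,0) S=170.0000: V=(p*·119.7013+(1−p*)·36.8859)/1.15=82.9077; Δ=(119.7013−36.8859)/(212.5000−154.7000)=1.4328; B=V−Δ·S=-160.6669
Each (Δ,B) replicates both successor values, so the strategy is self-financing and V0 is arbitrage-free.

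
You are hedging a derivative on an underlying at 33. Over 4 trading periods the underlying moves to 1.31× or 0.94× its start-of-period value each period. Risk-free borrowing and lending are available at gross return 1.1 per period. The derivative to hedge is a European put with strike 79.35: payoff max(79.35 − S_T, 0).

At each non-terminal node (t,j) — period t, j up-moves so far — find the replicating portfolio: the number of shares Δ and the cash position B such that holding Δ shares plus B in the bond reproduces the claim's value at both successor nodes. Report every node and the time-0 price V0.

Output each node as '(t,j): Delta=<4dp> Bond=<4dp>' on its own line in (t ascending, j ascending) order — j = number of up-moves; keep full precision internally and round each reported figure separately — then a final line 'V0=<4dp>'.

No-arbitrage ⇒ martingale measure with p* = (R−d)/(u−d) = 0.4324.
At expiry t=4: V(4,0)=53.5853, V(4,1)=43.4439, V(4,2)=29.3106, V(4,3)=9.6142, V(4,4)=0.0000
  t=3,j=0: stock 27.4093 → up 35.9061 (V=43.4439), down 25.7647 (V=53.5853). Price 44.7271; hedge Δ=-1.0000, bond B=72.1364.
  t=3,j=1: stock 38.1980 → up 50.0394 (V=29.3106), down 35.9061 (V=43.4439). Price 33.9383; hedge Δ=-1.0000, bond B=72.1364.
  t=3,j=2: stock 53.2334 → up 69.7358 (V=9.6142), down 50.0394 (V=29.3106). Price 18.9029; hedge Δ=-1.0000, bond B=72.1364.
  t=3,j=3: stock 74.1870 → up 97.1850 (V=0.0000), down 69.7358 (V=9.6142). Price 4.9607; hedge Δ=-0.3503, bond B=30.9450.
  t=2,j=0: stock 29.1588 → up 38.1980 (V=33.9383), down 27.4093 (V=44.7271). Price 36.4197; hedge Δ=-1.0000, bond B=65.5785.
  t=2,j=1: stock 40.6362 → up 53.2334 (V=18.9029), down 38.1980 (V=33.9383). Price 24.9423; hedge Δ=-1.0000, bond B=65.5785.
  t=2,j=2: stock 56.6313 → up 74.1870 (V=4.9607), down 53.2334 (V=18.9029). Price 11.7035; hedge Δ=-0.6654, bond B=49.3854.
  t=1,j=0: stock 31.0200 → up 40.6362 (V=24.9423), down 29.1588 (V=36.4197). Price 28.5968; hedge Δ=-1.0000, bond B=59.6168.
  t=1,j=1: stock 43.2300 → up 56.6313 (V=11.7035), down 40.6362 (V=24.9423). Price 17.4704; hedge Δ=-0.8277, bond B=53.2510.
  t=0,j=0: stock 33.0000 → up 43.2300 (V=17.4704), down 31.0200 (V=28.5968). Price 21.6231; hedge Δ=-0.9113, bond B=51.6946.
Self-financing check: at every node Δ·S+B equals the discounted successor values.

(0,0): Delta=-0.9113 Bond=51.6946
(1,0): Delta=-1.0000 Bond=59.6168
(1,1): Delta=-0.8277 Bond=53.2510
(2,0): Delta=-1.0000 Bond=65.5785
(2,1): Delta=-1.0000 Bond=65.5785
(2,2): Delta=-0.6654 Bond=49.3854
(3,0): Delta=-1.0000 Bond=72.1364
(3,1): Delta=-1.0000 Bond=72.1364
(3,2): Delta=-1.0000 Bond=72.1364
(3,3): Delta=-0.3503 Bond=30.9450
V0=21.6231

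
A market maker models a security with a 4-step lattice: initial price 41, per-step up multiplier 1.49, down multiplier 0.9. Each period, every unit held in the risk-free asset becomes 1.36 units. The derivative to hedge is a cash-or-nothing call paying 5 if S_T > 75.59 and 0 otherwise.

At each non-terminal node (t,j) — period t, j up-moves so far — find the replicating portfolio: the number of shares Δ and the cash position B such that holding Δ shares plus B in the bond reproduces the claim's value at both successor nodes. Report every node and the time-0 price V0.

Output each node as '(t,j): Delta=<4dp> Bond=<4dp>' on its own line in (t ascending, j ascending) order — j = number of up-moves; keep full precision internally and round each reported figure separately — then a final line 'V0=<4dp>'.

(0,0): Delta=0.0330 Bond=-0.2032
(1,0): Delta=0.0755 Bond=-1.8431
(1,1): Delta=0.0258 Bond=0.1665
(2,0): Delta=0.0000 Bond=0.0000
(2,1): Delta=0.0884 Bond=-3.2151
(2,2): Delta=0.0151 Bond=1.1990
(3,0): Delta=0.0000 Bond=0.0000
(3,1): Delta=0.0000 Bond=0.0000
(3,2): Delta=0.1034 Bond=-5.6082
(3,3): Delta=0.0000 Bond=3.6765
V0=1.1506

Since d<R<u, set p* = (R−d)/(u−d) = 0.7797; price each node as the discounted p*-expectation of its children.
Terminal values V(4,·): V(4,0)=0.0000, V(4,1)=0.0000, V(4,2)=0.0000, V(4,3)=5.0000, V(4,4)=5.0000
(3,0): S=29.8890. Δ = (V_up−V_dn)/(S_up−S_dn) = (0.0000−0.0000)/(44.5346−26.9001) = 0.0000. V = [p*·0.0000 + (1−p*)·0.0000]/1.36 = 0.0000. B = V − Δ·S = 0.0000.
(3,1): S=49.4829. Δ = (V_up−V_dn)/(S_up−S_dn) = (0.0000−0.0000)/(73.7295−44.5346) = 0.0000. V = [p*·0.0000 + (1−p*)·0.0000]/1.36 = 0.0000. B = V − Δ·S = 0.0000.
(3,2): S=81.9217. Δ = (V_up−V_dn)/(S_up−S_dn) = (5.0000−0.0000)/(122.0633−73.7295) = 0.1034. V = [p*·5.0000 + (1−p*)·0.0000]/1.36 = 2.8664. B = V − Δ·S = -5.6082.
(3,3): S=135.6259. Δ = (V_up−V_dn)/(S_up−S_dn) = (5.0000−5.0000)/(202.0826−122.0633) = 0.0000. V = [p*·5.0000 + (1−p*)·5.0000]/1.36 = 3.6765. B = V − Δ·S = 3.6765.
(2,0): S=33.2100. Δ = (V_up−V_dn)/(S_up−S_dn) = (0.0000−0.0000)/(49.4829−29.8890) = 0.0000. V = [p*·0.0000 + (1−p*)·0.0000]/1.36 = 0.0000. B = V − Δ·S = 0.0000.
(2,1): S=54.9810. Δ = (V_up−V_dn)/(S_up−S_dn) = (2.8664−0.0000)/(81.9217−49.4829) = 0.0884. V = [p*·2.8664 + (1−p*)·0.0000]/1.36 = 1.6433. B = V − Δ·S = -3.2151.
(2,2): S=91.0241. Δ = (V_up−V_dn)/(S_up−S_dn) = (3.6765−2.8664)/(135.6259−81.9217) = 0.0151. V = [p*·3.6765 + (1−p*)·2.8664]/1.36 = 2.5720. B = V − Δ·S = 1.1990.
(1,0): S=36.9000. Δ = (V_up−V_dn)/(S_up−S_dn) = (1.6433−0.0000)/(54.9810−33.2100) = 0.0755. V = [p*·1.6433 + (1−p*)·0.0000]/1.36 = 0.9420. B = V − Δ·S = -1.8431.
(1,1): S=61.0900. Δ = (V_up−V_dn)/(S_up−S_dn) = (2.5720−1.6433)/(91.0241−54.9810) = 0.0258. V = [p*·2.5720 + (1−p*)·1.6433]/1.36 = 1.7407. B = V − Δ·S = 0.1665.
(0,0): S=41.0000. Δ = (V_up−V_dn)/(S_up−S_dn) = (1.7407−0.9420)/(61.0900−36.9000) = 0.0330. V = [p*·1.7407 + (1−p*)·0.9420]/1.36 = 1.1506. B = V − Δ·S = -0.2032.
Self-financing check: at every node Δ·S+B equals the discounted successor values.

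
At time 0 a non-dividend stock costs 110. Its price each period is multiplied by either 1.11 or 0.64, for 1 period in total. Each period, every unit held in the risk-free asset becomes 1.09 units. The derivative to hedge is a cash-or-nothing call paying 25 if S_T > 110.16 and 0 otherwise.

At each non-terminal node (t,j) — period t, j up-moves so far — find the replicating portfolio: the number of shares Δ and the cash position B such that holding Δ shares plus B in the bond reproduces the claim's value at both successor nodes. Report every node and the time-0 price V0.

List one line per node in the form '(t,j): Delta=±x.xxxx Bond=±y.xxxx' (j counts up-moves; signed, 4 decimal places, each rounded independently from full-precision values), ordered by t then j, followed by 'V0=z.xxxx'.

No-arbitrage ⇒ martingale measure with p* = (R−d)/(u−d) = 0.9574.
At expiry t=1: V(1,0)=0.0000, V(1,1)=25.0000
Node (0,0) S=110.0000: V=(p*·25.0000+(1−p*)·0.0000)/1.09=21.9598; Δ=(25.0000−0.0000)/(122.1000−70.4000)=0.4836; B=V−Δ·S=-31.2317
Check: Δ(0,0)·S0 + B(0,0) = 21.9598 = V0.

(0,0): Delta=0.4836 Bond=-31.2317
V0=21.9598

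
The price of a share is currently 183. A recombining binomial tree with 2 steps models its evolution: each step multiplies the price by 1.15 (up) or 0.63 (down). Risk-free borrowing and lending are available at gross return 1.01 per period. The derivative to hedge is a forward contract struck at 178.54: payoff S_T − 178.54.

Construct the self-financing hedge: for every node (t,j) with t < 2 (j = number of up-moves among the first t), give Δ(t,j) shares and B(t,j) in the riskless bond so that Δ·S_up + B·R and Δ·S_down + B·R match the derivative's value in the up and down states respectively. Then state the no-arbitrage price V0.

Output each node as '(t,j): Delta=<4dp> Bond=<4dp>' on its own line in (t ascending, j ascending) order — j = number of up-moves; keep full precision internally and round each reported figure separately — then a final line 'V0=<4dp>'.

The replicating-portfolio and risk-neutral prices coincide; use p* = (1.01−0.63)/(1.15−0.63) = 0.7308 for the latter.
At expiry t=2: V(2,0)=-105.9073, V(2,1)=-45.9565, V(2,2)=63.4775
Node (1,0) S=115.2900: V=(p*·-45.9565+(1−p*)·-105.9073)/1.01=-61.4823; Δ=(-45.9565−-105.9073)/(132.5835−72.6327)=1.0000; B=V−Δ·S=-176.7723
Node (1,1) S=210.4500: V=(p*·63.4775+(1−p*)·-45.9565)/1.01=33.6777; Δ=(63.4775−-45.9565)/(242.0175−132.5835)=1.0000; B=V−Δ·S=-176.7723
Node (0,0) S=183.0000: V=(p*·33.6777+(1−p*)·-61.4823)/1.01=7.9779; Δ=(33.6777−-61.4823)/(210.4500−115.2900)=1.0000; B=V−Δ·S=-175.0221
Root portfolio cost Δ·183+B reproduces V0=7.9779.

(0,0): Delta=1.0000 Bond=-175.0221
(1,0): Delta=1.0000 Bond=-176.7723
(1,1): Delta=1.0000 Bond=-176.7723
V0=7.9779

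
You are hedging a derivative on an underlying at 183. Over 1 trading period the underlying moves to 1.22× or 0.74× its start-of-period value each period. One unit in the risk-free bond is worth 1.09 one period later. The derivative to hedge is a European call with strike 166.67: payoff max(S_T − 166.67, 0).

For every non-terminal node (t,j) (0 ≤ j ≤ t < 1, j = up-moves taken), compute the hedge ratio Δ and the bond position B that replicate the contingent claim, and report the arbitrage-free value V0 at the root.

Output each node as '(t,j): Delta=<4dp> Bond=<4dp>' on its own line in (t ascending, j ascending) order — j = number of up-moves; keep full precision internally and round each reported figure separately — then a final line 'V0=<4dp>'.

(0,0): Delta=0.6442 Bond=-80.0394
V0=37.8565

The replicating-portfolio and risk-neutral prices coincide; use p* = (1.09−0.74)/(1.22−0.74) = 0.7292 for the latter.
Terminal values V(1,·): V(1,0)=0.0000, V(1,1)=56.5900
Node (0,0) S=183.0000: V=(p*·56.5900+(1−p*)·0.0000)/1.09=37.8565; Δ=(56.5900−0.0000)/(223.2600−135.4200)=0.6442; B=V−Δ·S=-80.0394
Each (Δ,B) replicates both successor values, so the strategy is self-financing and V0 is arbitrage-free.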